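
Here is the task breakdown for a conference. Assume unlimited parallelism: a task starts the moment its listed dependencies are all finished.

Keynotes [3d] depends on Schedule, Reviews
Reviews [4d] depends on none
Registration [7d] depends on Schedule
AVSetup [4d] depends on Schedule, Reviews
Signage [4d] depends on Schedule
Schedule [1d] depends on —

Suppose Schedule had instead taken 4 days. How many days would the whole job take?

11

The binding path is Schedule→Registration = 1+7 = 8; finish at 8 days.
Since Schedule is critical, the +3 change carries straight to that chain (now 11 days).
The critical path is still Schedule→Registration; finish is now 11 days.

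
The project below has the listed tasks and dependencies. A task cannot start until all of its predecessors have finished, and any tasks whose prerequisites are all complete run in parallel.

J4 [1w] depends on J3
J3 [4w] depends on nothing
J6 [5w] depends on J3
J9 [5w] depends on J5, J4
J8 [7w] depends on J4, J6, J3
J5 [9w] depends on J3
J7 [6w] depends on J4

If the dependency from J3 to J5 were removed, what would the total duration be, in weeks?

With the dependency in place, J3→J5→J9 = 4+9+5 = 18 sets the finish at 18 weeks.
Without J3→J5, J5's earliest start moves from 4 to 0.
The longest chain is now J3→J6→J8 = 4+5+7 = 16, so the schedule takes 16 weeks.

16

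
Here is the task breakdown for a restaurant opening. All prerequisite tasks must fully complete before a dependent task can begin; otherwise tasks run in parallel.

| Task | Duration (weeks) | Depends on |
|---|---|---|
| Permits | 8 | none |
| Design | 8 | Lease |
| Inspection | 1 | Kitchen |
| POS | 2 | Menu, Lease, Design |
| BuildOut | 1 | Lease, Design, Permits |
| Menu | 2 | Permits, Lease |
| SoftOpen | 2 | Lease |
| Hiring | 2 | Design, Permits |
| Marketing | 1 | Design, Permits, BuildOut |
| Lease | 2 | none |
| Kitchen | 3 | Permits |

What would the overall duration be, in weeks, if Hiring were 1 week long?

12

The binding path is Lease→Design→Hiring = 2+8+2 = 12; finish at 12 weeks.
Hiring is on the critical path; changing it to 1 makes that path 11 weeks.
Now Lease→Design→BuildOut→Marketing = 2+8+1+1 = 12 is longest, so the finish becomes 12 weeks.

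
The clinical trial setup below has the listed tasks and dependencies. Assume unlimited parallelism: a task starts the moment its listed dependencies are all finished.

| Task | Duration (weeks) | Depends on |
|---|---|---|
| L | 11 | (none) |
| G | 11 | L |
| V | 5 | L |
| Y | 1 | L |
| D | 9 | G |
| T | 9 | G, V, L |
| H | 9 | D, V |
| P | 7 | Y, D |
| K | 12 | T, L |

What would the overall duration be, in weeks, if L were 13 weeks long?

Actual critical path: L→G→T→K = 11+11+9+12 = 43 ⇒ 43 weeks.
Since L is critical, the +2 change carries straight to that chain (now 45 weeks).
The critical path is still L→G→T→K; finish is now 45 weeks.

45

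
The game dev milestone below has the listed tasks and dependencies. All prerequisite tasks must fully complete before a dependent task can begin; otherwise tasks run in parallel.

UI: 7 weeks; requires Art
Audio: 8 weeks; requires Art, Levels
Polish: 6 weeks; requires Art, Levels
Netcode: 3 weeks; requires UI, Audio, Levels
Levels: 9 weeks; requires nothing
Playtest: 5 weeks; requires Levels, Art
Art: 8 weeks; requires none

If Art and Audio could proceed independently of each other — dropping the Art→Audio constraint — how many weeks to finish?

With the dependency in place, Levels→Audio→Netcode = 9+8+3 = 20 sets the finish at 20 weeks.
Dropping Art→Audio doesn't change Audio's earliest start (9); another predecessor still binds.
After: Levels→Audio→Netcode = 9+8+3 = 20 → 20 weeks.

20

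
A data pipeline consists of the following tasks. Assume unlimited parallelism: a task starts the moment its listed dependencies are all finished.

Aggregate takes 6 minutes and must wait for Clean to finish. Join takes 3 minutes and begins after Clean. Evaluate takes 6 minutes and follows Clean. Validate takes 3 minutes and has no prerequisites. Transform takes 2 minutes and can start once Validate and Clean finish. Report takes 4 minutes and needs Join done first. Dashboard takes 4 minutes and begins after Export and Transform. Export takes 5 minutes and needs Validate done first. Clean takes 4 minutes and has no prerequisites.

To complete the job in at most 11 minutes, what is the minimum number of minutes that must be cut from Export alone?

Current finish: 12 minutes; target: 11.
Export is on every critical path, so each minute cut from Export cuts the finish by one (this holds down to a finish of 11).
Need 12 − 11 = 1 minute off Export → Export becomes 4 minutes, finish becomes 11.

1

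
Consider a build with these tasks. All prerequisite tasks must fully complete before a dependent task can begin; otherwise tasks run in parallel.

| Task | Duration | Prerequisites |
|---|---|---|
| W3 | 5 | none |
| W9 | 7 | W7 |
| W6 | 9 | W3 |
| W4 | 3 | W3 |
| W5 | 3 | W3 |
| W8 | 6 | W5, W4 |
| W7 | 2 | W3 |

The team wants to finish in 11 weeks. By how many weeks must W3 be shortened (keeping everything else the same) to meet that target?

3

Current finish: 14 weeks; target: 11.
W3 is on every critical path, so each week cut from W3 cuts the finish by one (this holds down to a finish of 10).
Need 14 − 11 = 3 weeks off W3 → W3 becomes 2 weeks, finish becomes 11.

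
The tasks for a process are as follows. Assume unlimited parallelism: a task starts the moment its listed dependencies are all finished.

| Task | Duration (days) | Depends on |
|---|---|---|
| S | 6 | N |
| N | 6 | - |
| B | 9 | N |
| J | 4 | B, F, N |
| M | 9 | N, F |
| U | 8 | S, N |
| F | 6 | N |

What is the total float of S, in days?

1

N→F→M = 6+6+9 = 21 sets the makespan at 21 days.
S finishes as early as 12 and must finish by 13.
Slack of S = 7 − 6 = 1 day.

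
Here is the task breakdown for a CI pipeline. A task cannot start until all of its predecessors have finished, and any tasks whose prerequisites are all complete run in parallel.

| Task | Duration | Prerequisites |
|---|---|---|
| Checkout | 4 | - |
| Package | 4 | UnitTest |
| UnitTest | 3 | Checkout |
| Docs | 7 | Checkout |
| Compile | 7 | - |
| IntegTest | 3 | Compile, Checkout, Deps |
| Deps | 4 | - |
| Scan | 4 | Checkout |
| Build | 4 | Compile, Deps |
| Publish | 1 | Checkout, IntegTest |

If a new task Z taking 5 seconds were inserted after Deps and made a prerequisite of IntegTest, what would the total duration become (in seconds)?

Originally the plan takes 11 seconds.
With Z inserted, IntegTest now waits for max(Compile, Checkout, Deps, Z).
New critical path: Deps→Z→IntegTest→Publish = 4+5+3+1 = 13 ⇒ 13 seconds.

13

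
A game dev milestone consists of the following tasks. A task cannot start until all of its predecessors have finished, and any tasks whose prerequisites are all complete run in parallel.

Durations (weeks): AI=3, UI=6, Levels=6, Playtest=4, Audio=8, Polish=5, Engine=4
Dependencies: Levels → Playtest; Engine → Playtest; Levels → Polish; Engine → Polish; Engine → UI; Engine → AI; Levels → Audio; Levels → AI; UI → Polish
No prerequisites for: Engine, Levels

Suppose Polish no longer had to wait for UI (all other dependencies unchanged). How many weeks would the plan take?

Original critical path: Engine→UI→Polish = 4+6+5 = 15 ⇒ 15 weeks.
Without UI→Polish, Polish's earliest start moves from 10 to 6.
After: Levels→Audio = 6+8 = 14 → 14 weeks.

14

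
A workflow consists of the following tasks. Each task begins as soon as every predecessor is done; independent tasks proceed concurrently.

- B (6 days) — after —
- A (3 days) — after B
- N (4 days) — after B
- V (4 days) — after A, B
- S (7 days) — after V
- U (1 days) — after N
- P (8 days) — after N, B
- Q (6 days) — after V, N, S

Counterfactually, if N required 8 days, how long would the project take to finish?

Actual critical path: B→A→V→S→Q = 6+3+4+7+6 = 26 ⇒ 26 days.
The longest path through N is only 18 days, so N has float 8.
No other chain overtakes it, so the finish is 26 days.

26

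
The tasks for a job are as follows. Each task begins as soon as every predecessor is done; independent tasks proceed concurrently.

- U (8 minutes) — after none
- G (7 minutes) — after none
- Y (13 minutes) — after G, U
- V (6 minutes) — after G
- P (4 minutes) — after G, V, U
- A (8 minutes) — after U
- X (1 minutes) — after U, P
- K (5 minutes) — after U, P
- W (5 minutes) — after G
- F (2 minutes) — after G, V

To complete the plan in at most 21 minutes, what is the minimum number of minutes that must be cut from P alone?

1

Current finish: 22 minutes; target: 21.
P is on every critical path, so each minute cut from P cuts the finish by one (this holds down to a finish of 21).
Need 22 − 21 = 1 minute off P → P becomes 3 minutes, finish becomes 21.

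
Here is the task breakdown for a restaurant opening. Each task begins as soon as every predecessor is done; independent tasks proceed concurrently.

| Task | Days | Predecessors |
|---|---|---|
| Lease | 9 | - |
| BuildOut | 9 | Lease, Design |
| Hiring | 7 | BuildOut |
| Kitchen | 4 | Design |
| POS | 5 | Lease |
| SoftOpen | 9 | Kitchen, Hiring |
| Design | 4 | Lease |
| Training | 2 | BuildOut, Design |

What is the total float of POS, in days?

24

The longest chain is Lease→Design→BuildOut→Hiring→SoftOpen = 9+4+9+7+9 = 38; overall finish 38 days.
POS finishes as early as 14 and must finish by 38.
Slack of POS = 33 − 9 = 24 days.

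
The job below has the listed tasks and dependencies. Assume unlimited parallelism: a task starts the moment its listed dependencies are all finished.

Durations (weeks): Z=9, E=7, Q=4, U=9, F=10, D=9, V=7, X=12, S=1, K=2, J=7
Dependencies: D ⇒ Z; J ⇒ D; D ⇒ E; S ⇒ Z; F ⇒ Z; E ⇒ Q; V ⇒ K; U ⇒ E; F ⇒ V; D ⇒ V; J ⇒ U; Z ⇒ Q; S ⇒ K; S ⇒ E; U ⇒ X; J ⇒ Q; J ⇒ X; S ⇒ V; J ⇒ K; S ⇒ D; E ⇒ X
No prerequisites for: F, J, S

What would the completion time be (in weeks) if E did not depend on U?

With the dependency in place, J→U→E→X = 7+9+7+12 = 35 sets the finish at 35 weeks.
Dropping U→E doesn't change E's earliest start (16); another predecessor still binds.
After: J→D→E→X = 7+9+7+12 = 35 → 35 weeks.

35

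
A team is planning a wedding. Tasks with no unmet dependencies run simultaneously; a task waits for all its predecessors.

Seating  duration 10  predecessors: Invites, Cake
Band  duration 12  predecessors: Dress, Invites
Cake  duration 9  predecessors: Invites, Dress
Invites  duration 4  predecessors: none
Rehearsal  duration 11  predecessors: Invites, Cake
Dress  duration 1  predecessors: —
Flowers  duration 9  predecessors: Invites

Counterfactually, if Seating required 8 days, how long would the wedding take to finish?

24

Baseline: Invites→Cake→Rehearsal = 4+9+11 = 24 → 24 days.
Seating is off the critical path — its longest chain is 23 days, giving 1 of slack.
No other chain overtakes it, so the finish is 24 days.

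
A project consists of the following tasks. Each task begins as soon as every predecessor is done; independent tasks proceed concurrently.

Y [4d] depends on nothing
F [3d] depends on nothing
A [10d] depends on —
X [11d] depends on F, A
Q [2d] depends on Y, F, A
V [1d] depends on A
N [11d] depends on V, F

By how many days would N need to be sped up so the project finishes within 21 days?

Current finish: 22 days; target: 21.
N is on every critical path, so each day cut from N cuts the finish by one (this holds down to a finish of 21).
Need 22 − 21 = 1 day off N → N becomes 10 days, finish becomes 21.

1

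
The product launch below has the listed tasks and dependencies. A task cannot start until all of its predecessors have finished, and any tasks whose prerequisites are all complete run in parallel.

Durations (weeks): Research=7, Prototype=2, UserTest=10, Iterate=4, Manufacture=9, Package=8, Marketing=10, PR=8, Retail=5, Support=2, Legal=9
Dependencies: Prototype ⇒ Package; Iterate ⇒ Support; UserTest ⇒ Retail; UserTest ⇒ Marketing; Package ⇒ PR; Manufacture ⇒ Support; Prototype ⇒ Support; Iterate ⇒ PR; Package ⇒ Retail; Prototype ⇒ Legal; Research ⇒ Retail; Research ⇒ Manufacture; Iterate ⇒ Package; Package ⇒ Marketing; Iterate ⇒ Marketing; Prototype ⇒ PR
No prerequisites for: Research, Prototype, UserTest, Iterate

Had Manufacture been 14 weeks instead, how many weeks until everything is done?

23

Critical path before the change: Iterate→Package→Marketing = 4+8+10 = 22 giving 22 weeks.
The longest path through Manufacture is only 18 weeks, so Manufacture has float 4.
Now Research→Manufacture→Support = 7+14+2 = 23 is longest, so the finish becomes 23 weeks.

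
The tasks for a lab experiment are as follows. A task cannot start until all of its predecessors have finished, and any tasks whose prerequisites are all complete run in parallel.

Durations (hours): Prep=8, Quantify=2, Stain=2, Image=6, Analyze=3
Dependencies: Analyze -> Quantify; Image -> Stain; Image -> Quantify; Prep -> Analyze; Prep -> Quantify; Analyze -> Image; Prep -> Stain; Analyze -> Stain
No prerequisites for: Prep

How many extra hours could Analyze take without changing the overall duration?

The longest chain is Prep→Analyze→Image→Stain = 8+3+6+2 = 19; overall finish 19 hours.
Analyze finishes as early as 11 and must finish by 11.
Float = 19 − 19 = 0.

0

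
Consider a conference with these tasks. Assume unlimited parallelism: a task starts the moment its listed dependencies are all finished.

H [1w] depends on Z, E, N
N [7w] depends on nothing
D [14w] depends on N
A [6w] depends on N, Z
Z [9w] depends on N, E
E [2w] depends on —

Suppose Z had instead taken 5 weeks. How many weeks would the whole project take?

Baseline: N→Z→A = 7+9+6 = 22 → 22 weeks.
Z lies on that path, so at 5 weeks the path becomes 18 weeks.
New critical path: N→D = 7+14 = 21 ⇒ 21 weeks.

21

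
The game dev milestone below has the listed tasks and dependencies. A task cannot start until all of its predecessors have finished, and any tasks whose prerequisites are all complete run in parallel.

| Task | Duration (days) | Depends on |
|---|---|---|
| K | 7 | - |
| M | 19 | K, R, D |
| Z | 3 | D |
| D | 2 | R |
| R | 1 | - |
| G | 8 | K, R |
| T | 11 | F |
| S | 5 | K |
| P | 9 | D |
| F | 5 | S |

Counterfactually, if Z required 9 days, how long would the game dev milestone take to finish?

As given, the longest chain is K→S→F→T = 7+5+5+11 = 28, so the finish is 28 days.
Z has 22 days of float (longest path through it is 6).
That remains the longest chain; total 28 days.

28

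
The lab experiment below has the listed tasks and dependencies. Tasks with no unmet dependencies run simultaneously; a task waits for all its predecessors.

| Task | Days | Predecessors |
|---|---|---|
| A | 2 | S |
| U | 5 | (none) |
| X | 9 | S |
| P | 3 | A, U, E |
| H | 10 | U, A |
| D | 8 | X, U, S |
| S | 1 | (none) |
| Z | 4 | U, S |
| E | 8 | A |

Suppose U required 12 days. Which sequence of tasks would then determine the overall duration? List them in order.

U, H

Actual critical path: S→X→D = 1+9+8 = 18 ⇒ 18 days.
U is off the critical path — its longest chain is 15 days, giving 3 of slack.
The binding chain switches to U→H = 12+10 = 22; finish 22 days.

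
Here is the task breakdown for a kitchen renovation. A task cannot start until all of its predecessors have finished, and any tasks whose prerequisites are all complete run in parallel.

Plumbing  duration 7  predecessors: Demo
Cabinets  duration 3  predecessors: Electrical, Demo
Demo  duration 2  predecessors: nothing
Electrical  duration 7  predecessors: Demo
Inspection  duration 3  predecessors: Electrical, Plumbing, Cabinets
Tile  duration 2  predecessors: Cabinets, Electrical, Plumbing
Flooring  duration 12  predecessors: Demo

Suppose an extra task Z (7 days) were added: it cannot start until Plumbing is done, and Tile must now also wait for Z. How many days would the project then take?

Originally the project takes 15 days.
With Z inserted, Tile now waits for max(Cabinets, Electrical, Plumbing, Z).
New critical path: Demo→Plumbing→Z→Tile = 2+7+7+2 = 18 ⇒ 18 days.

18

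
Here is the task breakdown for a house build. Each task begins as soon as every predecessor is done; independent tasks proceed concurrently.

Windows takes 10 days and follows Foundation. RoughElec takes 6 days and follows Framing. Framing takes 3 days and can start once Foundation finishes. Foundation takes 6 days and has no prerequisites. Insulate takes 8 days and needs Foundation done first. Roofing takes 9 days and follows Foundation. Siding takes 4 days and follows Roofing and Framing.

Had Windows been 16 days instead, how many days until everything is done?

As given, the longest chain is Foundation→Roofing→Siding = 6+9+4 = 19, so the finish is 19 days.
Windows has 3 days of float (longest path through it is 16).
New critical path: Foundation→Windows = 6+16 = 22 ⇒ 22 days.

22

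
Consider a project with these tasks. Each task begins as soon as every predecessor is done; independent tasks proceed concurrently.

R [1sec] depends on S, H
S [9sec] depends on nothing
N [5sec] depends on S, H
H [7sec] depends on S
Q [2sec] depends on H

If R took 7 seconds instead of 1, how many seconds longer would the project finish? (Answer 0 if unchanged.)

The binding path is S→H→N = 9+7+5 = 21; finish at 21 seconds.
R has 4 seconds of float (longest path through it is 17).
Now S→H→R = 9+7+7 = 23 is longest, so the finish becomes 23 seconds.
Change in finish: 23 − 21 = +2 seconds.

2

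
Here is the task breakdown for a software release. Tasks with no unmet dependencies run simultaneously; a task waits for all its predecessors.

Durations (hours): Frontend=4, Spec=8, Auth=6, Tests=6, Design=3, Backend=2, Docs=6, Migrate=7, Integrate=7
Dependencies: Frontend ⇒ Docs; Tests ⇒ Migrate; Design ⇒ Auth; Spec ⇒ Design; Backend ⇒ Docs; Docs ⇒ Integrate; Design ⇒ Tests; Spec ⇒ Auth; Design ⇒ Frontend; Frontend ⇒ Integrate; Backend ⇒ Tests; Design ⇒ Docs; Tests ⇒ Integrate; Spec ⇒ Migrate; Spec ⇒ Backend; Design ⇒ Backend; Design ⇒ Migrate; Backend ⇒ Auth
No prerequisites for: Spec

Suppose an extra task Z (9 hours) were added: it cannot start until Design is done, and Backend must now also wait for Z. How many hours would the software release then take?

35

Originally the software release takes 28 hours.
With Z inserted, Backend now waits for max(Design, Spec, Z).
New critical path: Spec→Design→Z→Backend→Tests→Migrate = 8+3+9+2+6+7 = 35 ⇒ 35 hours.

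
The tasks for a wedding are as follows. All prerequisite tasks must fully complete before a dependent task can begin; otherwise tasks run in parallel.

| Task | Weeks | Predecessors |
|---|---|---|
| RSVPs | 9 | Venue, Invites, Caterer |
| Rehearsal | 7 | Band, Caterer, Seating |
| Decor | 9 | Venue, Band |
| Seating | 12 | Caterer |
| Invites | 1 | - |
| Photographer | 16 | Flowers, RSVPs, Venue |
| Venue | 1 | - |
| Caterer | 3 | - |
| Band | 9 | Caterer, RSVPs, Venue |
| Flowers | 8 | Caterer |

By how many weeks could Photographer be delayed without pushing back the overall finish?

2

The longest chain is Caterer→RSVPs→Band→Decor = 3+9+9+9 = 30; overall finish 30 weeks.
The longest chain containing Photographer totals 28 weeks.
So Photographer can slip 30 − 28 = 2 weeks.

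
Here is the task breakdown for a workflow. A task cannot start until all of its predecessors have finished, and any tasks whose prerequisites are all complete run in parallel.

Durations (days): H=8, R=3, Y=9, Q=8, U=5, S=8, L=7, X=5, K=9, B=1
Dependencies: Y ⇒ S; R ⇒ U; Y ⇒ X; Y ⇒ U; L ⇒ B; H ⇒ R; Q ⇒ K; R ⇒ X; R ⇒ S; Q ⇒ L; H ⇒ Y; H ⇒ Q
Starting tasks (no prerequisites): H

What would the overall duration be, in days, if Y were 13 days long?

29

As given, the longest chain is H→Y→S = 8+9+8 = 25, so the finish is 25 days.
Since Y is critical, the +4 change carries straight to that chain (now 29 days).
The critical path is still H→Y→S; finish is now 29 days.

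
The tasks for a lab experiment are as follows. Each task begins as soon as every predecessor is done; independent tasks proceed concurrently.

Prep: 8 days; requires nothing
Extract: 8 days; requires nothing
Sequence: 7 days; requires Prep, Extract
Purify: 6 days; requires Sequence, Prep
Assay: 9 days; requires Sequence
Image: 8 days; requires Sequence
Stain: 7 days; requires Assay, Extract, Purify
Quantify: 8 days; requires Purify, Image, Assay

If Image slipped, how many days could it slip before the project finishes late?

Prep→Sequence→Assay→Quantify = 8+7+9+8 = 32 sets the makespan at 32 days.
The longest chain containing Image totals 31 days.
So Image can slip 24 − 23 = 1 day.

1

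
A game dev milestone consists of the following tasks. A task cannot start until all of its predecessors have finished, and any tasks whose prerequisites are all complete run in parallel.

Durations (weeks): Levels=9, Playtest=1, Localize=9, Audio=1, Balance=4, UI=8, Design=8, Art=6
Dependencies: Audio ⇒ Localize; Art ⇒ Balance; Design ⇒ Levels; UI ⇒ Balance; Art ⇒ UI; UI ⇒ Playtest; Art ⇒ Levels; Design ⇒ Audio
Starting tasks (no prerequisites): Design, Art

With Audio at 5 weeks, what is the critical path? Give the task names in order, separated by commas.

The binding path is Design→Audio→Localize = 8+1+9 = 18; finish at 18 weeks.
Since Audio is critical, the +4 change carries straight to that chain (now 22 weeks).
No other chain overtakes it, so the finish is 22 weeks.

Design, Audio, Localize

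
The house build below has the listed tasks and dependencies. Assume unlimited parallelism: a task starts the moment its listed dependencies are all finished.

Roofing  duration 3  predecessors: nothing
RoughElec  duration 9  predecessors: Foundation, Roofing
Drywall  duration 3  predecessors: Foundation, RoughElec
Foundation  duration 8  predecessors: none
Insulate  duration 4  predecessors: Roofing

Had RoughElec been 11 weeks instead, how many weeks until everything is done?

22

As given, the longest chain is Foundation→RoughElec→Drywall = 8+9+3 = 20, so the finish is 20 weeks.
RoughElec is on the critical path; changing it to 11 makes that path 22 weeks.
The critical path is still Foundation→RoughElec→Drywall; finish is now 22 weeks.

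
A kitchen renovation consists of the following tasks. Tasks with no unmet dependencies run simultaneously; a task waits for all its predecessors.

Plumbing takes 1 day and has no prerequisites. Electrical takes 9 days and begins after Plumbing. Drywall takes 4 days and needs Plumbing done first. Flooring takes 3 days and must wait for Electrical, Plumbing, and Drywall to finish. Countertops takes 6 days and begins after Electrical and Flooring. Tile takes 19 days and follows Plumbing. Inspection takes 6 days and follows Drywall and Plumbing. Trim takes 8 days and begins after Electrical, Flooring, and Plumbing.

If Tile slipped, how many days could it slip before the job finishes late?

The longest chain is Plumbing→Electrical→Flooring→Trim = 1+9+3+8 = 21; overall finish 21 days.
The longest chain containing Tile totals 20 days.
So Tile can slip 21 − 20 = 1 day.

1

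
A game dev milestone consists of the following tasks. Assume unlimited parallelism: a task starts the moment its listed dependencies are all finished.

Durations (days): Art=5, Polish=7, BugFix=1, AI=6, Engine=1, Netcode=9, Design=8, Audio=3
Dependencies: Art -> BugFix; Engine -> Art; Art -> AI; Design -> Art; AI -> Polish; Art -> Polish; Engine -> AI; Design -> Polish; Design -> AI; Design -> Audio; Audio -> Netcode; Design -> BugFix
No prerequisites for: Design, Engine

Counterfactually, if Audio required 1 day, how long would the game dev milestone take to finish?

26

Actual critical path: Design→Art→AI→Polish = 8+5+6+7 = 26 ⇒ 26 days.
Audio has 6 days of float (longest path through it is 20).
No other chain overtakes it, so the finish is 26 days.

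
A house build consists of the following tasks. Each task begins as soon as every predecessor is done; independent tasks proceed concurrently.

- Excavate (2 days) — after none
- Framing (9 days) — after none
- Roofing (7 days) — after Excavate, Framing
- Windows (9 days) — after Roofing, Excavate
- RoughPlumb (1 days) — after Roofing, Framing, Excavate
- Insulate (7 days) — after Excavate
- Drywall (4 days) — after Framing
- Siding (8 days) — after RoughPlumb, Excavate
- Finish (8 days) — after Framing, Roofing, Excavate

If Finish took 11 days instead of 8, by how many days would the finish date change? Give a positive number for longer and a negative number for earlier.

The binding path is Framing→Roofing→Windows = 9+7+9 = 25; finish at 25 days.
The longest path through Finish is only 24 days, so Finish has float 1.
The binding chain switches to Framing→Roofing→Finish = 9+7+11 = 27; finish 27 days.
Change in finish: 27 − 25 = +2 days.

2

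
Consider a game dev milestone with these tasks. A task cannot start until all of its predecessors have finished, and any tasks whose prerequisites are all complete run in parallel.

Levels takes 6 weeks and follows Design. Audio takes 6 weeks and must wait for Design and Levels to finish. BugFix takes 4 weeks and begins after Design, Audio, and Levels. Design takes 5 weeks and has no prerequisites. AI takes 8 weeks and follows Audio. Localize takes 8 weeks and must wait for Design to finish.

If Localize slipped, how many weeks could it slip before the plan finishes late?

12

Critical path: Design→Levels→Audio→AI = 5+6+6+8 = 25, so the finish is 25 weeks.
Longest path through Localize: 13 weeks (earliest finish 13, latest finish 25).
Float = 25 − 13 = 12.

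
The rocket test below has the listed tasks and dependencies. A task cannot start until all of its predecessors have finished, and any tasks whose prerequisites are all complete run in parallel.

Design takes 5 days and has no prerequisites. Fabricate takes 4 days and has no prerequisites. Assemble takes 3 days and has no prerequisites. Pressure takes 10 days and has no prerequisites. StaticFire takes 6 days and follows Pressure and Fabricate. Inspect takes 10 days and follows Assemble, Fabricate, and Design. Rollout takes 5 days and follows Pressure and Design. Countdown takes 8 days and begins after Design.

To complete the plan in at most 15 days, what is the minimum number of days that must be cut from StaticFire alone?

1

Current finish: 16 days; target: 15.
StaticFire is on every critical path, so each day cut from StaticFire cuts the finish by one (this holds down to a finish of 15).
Need 16 − 15 = 1 day off StaticFire → StaticFire becomes 5 days, finish becomes 15.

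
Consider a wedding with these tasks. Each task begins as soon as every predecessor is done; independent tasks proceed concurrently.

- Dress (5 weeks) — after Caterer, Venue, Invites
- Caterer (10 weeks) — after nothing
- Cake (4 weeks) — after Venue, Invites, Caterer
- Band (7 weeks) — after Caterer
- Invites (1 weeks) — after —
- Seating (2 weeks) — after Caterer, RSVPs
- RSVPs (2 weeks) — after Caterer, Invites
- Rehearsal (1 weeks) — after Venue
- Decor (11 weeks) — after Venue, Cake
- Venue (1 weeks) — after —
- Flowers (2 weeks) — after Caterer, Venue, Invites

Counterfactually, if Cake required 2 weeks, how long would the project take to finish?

23

Actual critical path: Caterer→Cake→Decor = 10+4+11 = 25 ⇒ 25 weeks.
Cake lies on that path, so at 2 weeks the path becomes 23 weeks.
That remains the longest chain; total 23 weeks.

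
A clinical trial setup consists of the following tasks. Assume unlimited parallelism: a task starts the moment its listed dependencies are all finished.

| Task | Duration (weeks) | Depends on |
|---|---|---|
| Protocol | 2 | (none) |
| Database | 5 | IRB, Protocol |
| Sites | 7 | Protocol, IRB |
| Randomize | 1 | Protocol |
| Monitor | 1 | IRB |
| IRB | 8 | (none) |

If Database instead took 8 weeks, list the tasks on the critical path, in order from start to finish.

IRB, Database

Actual critical path: IRB→Sites = 8+7 = 15 ⇒ 15 weeks.
Database is off the critical path — its longest chain is 13 weeks, giving 2 of slack.
New critical path: IRB→Database = 8+8 = 16 ⇒ 16 weeks.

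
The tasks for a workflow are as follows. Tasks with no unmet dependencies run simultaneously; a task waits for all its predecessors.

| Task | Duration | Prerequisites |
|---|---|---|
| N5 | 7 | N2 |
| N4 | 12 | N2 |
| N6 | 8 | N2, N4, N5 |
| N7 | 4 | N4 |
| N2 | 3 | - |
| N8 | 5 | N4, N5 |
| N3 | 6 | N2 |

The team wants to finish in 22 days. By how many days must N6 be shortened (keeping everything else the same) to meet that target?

1

Current finish: 23 days; target: 22.
N6 is on every critical path, so each day cut from N6 cuts the finish by one (this holds down to a finish of 20).
Need 23 − 22 = 1 day off N6 → N6 becomes 7 days, finish becomes 22.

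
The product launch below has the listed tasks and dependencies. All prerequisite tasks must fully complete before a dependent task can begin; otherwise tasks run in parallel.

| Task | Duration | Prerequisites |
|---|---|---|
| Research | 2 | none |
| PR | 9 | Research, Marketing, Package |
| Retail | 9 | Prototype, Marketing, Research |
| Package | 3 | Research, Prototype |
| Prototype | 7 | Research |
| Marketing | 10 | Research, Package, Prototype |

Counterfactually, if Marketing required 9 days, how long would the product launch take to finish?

30

As given, the longest chain is Research→Prototype→Package→Marketing→PR = 2+7+3+10+9 = 31, so the finish is 31 days.
Marketing is on the critical path; changing it to 9 makes that path 30 days.
That remains the longest chain; total 30 days.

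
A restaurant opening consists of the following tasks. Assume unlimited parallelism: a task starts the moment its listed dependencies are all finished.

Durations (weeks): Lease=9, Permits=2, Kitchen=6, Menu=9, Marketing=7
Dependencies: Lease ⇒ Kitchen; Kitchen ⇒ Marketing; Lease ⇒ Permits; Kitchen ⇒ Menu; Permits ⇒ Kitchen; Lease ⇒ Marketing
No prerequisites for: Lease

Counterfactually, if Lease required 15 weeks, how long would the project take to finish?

32

The binding path is Lease→Permits→Kitchen→Menu = 9+2+6+9 = 26; finish at 26 weeks.
Lease lies on that path, so at 15 weeks the path becomes 32 weeks.
The critical path is still Lease→Permits→Kitchen→Menu; finish is now 32 weeks.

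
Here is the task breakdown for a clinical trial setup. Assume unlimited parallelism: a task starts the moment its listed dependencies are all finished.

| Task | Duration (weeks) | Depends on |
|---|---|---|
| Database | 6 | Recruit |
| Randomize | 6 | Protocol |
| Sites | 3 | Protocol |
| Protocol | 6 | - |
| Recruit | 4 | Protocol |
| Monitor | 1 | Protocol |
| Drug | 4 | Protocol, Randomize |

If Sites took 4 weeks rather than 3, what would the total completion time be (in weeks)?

16

The binding path is Protocol→Recruit→Database = 6+4+6 = 16; finish at 16 weeks.
The longest path through Sites is only 9 weeks, so Sites has float 7.
The critical path is still Protocol→Recruit→Database; finish is now 16 weeks.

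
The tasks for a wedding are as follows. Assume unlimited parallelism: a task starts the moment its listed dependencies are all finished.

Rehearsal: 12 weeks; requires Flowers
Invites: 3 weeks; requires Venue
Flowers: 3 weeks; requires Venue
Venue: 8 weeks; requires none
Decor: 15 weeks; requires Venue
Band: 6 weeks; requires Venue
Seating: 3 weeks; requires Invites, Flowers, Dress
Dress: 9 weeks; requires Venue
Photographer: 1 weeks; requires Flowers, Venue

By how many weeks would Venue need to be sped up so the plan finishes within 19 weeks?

Current finish: 23 weeks; target: 19.
Venue is on every critical path, so each week cut from Venue cuts the finish by one (this holds down to a finish of 16).
Need 23 − 19 = 4 weeks off Venue → Venue becomes 4 weeks, finish becomes 19.

4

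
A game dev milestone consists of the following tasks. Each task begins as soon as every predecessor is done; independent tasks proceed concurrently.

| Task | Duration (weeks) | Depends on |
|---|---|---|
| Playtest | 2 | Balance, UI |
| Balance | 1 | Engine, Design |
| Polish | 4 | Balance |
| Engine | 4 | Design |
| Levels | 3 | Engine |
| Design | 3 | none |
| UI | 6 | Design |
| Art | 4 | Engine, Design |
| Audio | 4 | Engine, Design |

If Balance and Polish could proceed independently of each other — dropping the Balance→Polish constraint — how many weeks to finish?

11

With the dependency in place, Design→Engine→Balance→Polish = 3+4+1+4 = 12 sets the finish at 12 weeks.
Without Balance→Polish, Polish's earliest start moves from 8 to 0.
After: Design→Engine→Art = 3+4+4 = 11 → 11 weeks.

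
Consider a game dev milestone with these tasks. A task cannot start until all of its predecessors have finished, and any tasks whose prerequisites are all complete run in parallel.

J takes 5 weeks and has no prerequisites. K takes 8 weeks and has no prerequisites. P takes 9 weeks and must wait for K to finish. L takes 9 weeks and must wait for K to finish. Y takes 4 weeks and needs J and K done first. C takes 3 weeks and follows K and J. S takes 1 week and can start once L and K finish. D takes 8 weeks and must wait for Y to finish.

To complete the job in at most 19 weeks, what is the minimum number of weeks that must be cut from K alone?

Current finish: 20 weeks; target: 19.
K is on every critical path, so each week cut from K cuts the finish by one (this holds down to a finish of 17).
Need 20 − 19 = 1 week off K → K becomes 7 weeks, finish becomes 19.

1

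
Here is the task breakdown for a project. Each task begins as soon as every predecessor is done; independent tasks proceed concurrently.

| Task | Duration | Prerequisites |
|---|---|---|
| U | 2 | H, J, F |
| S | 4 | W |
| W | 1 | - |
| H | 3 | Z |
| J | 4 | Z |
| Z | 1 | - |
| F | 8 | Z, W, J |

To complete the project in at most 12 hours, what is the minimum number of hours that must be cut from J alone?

3

Current finish: 15 hours; target: 12.
J is on every critical path, so each hour cut from J cuts the finish by one (this holds down to a finish of 12).
Need 15 − 12 = 3 hours off J → J becomes 1 hour, finish becomes 12.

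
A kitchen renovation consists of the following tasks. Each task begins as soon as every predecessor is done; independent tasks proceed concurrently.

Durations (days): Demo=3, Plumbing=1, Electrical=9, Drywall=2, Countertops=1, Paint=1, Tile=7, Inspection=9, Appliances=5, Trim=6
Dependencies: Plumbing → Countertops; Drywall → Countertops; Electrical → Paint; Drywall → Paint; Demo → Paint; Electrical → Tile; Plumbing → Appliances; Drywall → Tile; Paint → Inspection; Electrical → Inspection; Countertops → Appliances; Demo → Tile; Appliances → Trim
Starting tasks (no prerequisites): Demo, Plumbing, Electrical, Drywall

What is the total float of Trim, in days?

Electrical→Paint→Inspection = 9+1+9 = 19 sets the makespan at 19 days.
Longest path through Trim: 14 days (earliest finish 14, latest finish 19).
Float = 19 − 14 = 5.

5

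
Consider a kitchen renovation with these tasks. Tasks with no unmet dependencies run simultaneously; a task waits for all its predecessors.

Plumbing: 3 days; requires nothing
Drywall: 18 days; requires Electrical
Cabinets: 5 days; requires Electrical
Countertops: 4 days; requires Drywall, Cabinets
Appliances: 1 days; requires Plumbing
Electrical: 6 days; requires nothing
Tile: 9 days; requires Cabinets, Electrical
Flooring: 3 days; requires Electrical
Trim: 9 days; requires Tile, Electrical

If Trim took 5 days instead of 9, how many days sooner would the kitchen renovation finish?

1

The binding path is Electrical→Cabinets→Tile→Trim = 6+5+9+9 = 29; finish at 29 days.
Trim is on the critical path; changing it to 5 makes that path 25 days.
Now Electrical→Drywall→Countertops = 6+18+4 = 28 is longest, so the finish becomes 28 days.
Change in finish: 28 − 29 = -1 days.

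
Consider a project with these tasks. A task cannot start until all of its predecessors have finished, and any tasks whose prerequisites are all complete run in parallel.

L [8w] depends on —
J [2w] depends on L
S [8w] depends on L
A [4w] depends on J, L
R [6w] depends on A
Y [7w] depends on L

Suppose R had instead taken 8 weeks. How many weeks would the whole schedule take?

22

The binding path is L→J→A→R = 8+2+4+6 = 20; finish at 20 weeks.
Since R is critical, the +2 change carries straight to that chain (now 22 weeks).
The critical path is still L→J→A→R; finish is now 22 weeks.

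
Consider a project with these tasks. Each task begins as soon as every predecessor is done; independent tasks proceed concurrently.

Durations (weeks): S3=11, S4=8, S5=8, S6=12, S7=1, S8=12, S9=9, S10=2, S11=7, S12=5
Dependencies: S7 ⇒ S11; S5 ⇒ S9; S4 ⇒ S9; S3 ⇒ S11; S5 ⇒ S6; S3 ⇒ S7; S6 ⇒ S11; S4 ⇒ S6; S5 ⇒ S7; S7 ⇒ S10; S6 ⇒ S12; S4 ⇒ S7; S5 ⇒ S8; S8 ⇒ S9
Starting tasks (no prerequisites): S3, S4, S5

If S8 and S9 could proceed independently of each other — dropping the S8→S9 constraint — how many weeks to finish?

27

Before: longest chain S5→S8→S9 = 8+12+9 = 29, finish 29.
Without S8→S9, S9's earliest start moves from 20 to 8.
The longest chain is now S4→S6→S11 = 8+12+7 = 27, so the project takes 27 weeks.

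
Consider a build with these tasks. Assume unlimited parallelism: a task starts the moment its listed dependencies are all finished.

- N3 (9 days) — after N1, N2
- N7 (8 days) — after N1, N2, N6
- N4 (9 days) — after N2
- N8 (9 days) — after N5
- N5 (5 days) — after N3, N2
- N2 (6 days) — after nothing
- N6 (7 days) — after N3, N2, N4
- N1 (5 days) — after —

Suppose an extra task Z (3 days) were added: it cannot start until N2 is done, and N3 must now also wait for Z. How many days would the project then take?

Originally the project takes 30 days.
With Z inserted, N3 now waits for max(N1, N2, Z).
New critical path: N2→Z→N3→N6→N7 = 6+3+9+7+8 = 33 ⇒ 33 days.

33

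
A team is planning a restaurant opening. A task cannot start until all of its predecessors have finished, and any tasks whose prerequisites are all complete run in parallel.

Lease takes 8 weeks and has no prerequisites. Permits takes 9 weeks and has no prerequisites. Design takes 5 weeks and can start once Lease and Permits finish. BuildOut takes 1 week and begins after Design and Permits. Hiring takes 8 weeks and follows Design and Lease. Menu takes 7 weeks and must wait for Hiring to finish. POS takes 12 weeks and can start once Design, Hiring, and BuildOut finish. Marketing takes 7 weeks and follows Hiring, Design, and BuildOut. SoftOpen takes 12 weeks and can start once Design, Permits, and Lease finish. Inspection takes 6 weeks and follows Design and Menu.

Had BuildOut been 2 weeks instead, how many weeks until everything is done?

Baseline: Permits→Design→Hiring→Menu→Inspection = 9+5+8+7+6 = 35 → 35 weeks.
BuildOut is off the critical path — its longest chain is 27 weeks, giving 8 of slack.
No other chain overtakes it, so the finish is 35 weeks.

35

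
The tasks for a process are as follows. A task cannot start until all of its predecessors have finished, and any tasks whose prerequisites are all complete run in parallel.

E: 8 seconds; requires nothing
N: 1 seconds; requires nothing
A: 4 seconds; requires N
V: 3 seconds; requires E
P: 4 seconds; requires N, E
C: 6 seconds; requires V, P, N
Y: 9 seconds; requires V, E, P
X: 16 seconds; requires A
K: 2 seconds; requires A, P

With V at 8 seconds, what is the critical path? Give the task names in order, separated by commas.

E, V, Y

Actual critical path: E→P→Y = 8+4+9 = 21 ⇒ 21 seconds.
V is off the critical path — its longest chain is 20 seconds, giving 1 of slack.
Now E→V→Y = 8+8+9 = 25 is longest, so the finish becomes 25 seconds.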